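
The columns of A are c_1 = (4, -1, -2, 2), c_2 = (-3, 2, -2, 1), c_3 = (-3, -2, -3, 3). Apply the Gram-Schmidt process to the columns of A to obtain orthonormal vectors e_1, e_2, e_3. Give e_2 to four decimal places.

c_1 = (4, -1, -2, 2); ‖c_1‖ = 5.0000, so e_1 = (0.8000, -0.2000, -0.4000, 0.4000).
e_1·c_2 = 0.8000·(-3) + (-0.2000)·2 + (-0.4000)·(-2) + 0.4000·1 = -1.6000.
u_2 = c_2 + 1.6000·e_1 = (-1.7200, 1.6800, -2.6400, 1.6400).
‖u_2‖ = 3.9294, so e_2 = (-0.4377, 0.4275, -0.6719, 0.4174).

e_2 = (-0.4377, 0.4275, -0.6719, 0.4174)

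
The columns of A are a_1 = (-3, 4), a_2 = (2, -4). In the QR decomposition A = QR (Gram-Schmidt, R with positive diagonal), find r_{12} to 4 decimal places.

a_1 = (-3, 4); ‖a_1‖ = 5.0000, so q_1 = (-0.6000, 0.8000).
r_{12} = q_1·a_2 = -4.4000.

r_{12} = -4.4000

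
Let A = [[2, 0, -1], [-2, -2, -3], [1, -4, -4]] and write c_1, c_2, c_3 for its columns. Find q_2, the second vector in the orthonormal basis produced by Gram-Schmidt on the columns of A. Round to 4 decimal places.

q_2 = (0.0000, -0.4472, -0.8944)

c_1 = (2, -2, 1); ‖c_1‖ = 3.0000, so q_1 = (0.6667, -0.6667, 0.3333).
q_1·c_2 = 0.6667·0 + (-0.6667)·(-2) + 0.3333·(-4) = 0.0000.
u_2 = c_2 + 0.0000·q_1 = (0.0000, -2.0000, -4.0000).
‖u_2‖ = 4.4721, so q_2 = (0.0000, -0.4472, -0.8944).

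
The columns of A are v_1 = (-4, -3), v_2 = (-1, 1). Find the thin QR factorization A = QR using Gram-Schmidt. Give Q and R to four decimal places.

Q = [[-0.8000, -0.6000], [-0.6000, 0.8000]], R = [[5.0000, 0.2000], [0.0000, 1.4000]]

v_1 = (-4, -3); ‖v_1‖ = 5.0000, so e_1 = (-0.8000, -0.6000).
e_1·v_2 = (-0.8000)·(-1) + (-0.6000)·1 = 0.2000.
u_2 = v_2 − 0.2000·e_1 = (-0.8400, 1.1200).
‖u_2‖ = 1.4000, so e_2 = (-0.6000, 0.8000).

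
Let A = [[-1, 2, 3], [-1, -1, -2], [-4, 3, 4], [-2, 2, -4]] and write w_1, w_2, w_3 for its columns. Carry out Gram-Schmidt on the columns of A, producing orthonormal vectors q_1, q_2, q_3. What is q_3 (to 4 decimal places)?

q_3 = (0.2194, -0.0949, 0.4092, -0.8806)

q_1 = w_1/‖w_1‖ = (-1, -1, -4, -2)/4.6904 = (-0.2132, -0.2132, -0.8528, -0.4264).
r_{12} = q_1·w_2 = -3.6244.
u_2 = w_2 + 3.6244·q_1 = (1.2273, -1.7727, -0.0909, 0.4545).
‖u_2‖ = 2.2054, so q_2 = (0.5565, -0.8038, -0.0412, 0.2061).
r_{13} = q_1·w_3 = -1.9188; r_{23} = q_2·w_3 = 2.2878.
u_3 = w_3 + 1.9188·q_1 − 2.2878·q_2 = (1.3178, -0.5701, 2.4579, -5.2897).
‖u_3‖ = 6.0070, so q_3 = (0.2194, -0.0949, 0.4092, -0.8806).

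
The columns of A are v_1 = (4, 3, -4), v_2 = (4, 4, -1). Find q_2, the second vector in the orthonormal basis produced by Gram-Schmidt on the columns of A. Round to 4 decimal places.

q_2 = (0.3100, 0.5855, 0.7491)

v_1 = (4, 3, -4); ‖v_1‖ = 6.4031, so q_1 = (0.6247, 0.4685, -0.6247).
q_1·v_2 = 0.6247·4 + 0.4685·4 + (-0.6247)·(-1) = 4.9976.
u_2 = v_2 − 4.9976·q_1 = (0.8780, 1.6585, 2.1220).
‖u_2‖ = 2.8327, so q_2 = (0.3100, 0.5855, 0.7491).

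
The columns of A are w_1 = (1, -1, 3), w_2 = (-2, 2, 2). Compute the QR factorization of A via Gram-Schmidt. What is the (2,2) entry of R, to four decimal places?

w_1 = (1, -1, 3); ‖w_1‖ = 3.3166, so e_1 = (0.3015, -0.3015, 0.9045).
e_1·w_2 = 0.3015·(-2) + (-0.3015)·2 + 0.9045·2 = 0.6030.
u_2 = w_2 − 0.6030·e_1 = (-2.1818, 2.1818, 1.4545).
r_{22} = ‖u_2‖ = 3.4112.

r_{22} = 3.4112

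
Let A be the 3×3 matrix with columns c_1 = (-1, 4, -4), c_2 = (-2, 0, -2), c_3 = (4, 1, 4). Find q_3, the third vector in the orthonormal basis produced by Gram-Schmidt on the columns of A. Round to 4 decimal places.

q_1 = c_1/‖c_1‖ = (-1, 4, -4)/5.7446 = (-0.1741, 0.6963, -0.6963).
r_{12} = q_1·c_2 = 1.7408.
u_2 = c_2 − 1.7408·q_1 = (-1.6970, -1.2121, -0.7879).
‖u_2‖ = 2.2293, so q_2 = (-0.7612, -0.5437, -0.3534).
r_{13} = q_1·c_3 = -2.7852; r_{23} = q_2·c_3 = -5.0023.
u_3 = c_3 + 2.7852·q_1 + 5.0023·q_2 = (-0.2927, 0.2195, 0.2927).
‖u_3‖ = 0.4685, so q_3 = (-0.6247, 0.4685, 0.6247).

q_3 = (-0.6247, 0.4685, 0.6247)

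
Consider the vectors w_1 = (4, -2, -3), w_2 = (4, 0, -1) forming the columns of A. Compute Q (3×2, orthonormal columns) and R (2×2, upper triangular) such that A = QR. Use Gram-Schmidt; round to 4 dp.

Q = [[0.7428, 0.6465], [-0.3714, 0.6142], [-0.5571, 0.4526]], R = [[5.3852, 3.5282], [0.0000, 2.1335]]

q_1 = w_1/‖w_1‖ = (4, -2, -3)/5.3852 = (0.7428, -0.3714, -0.5571).
r_{12} = q_1·w_2 = 3.5282.
u_2 = w_2 − 3.5282·q_1 = (1.3793, 1.3103, 0.9655).
‖u_2‖ = 2.1335, so q_2 = (0.6465, 0.6142, 0.4526).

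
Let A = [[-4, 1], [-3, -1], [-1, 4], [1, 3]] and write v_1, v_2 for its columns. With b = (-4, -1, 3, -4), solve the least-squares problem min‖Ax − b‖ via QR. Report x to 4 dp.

x = (0.4386, -0.0786)

v_1 = (-4, -3, -1, 1); ‖v_1‖ = 5.1962, so e_1 = (-0.7698, -0.5774, -0.1925, 0.1925).
e_1·v_2 = (-0.7698)·1 + (-0.5774)·(-1) + (-0.1925)·4 + 0.1925·3 = -0.3849.
u_2 = v_2 + 0.3849·e_1 = (0.7037, -1.2222, 3.9259, 3.0741).
‖u_2‖ = 5.1819, so e_2 = (0.1358, -0.2359, 0.7576, 0.5932).
Qᵀb = (2.3094, -0.4074).
Back-substitute: x_2 = -0.4074/5.1819 = -0.0786.
x_1 = (2.3094 + 0.3849·(-0.0786))/5.1962 = 0.4386.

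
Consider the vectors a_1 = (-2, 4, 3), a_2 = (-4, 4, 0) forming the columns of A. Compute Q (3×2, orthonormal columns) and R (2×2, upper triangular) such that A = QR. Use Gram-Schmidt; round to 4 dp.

Q = [[-0.3714, -0.6730], [0.7428, 0.1980], [0.5571, -0.7126]], R = [[5.3852, 4.4567], [0.0000, 3.4840]]

q_1 = a_1/‖a_1‖ = (-2, 4, 3)/5.3852 = (-0.3714, 0.7428, 0.5571).
r_{12} = q_1·a_2 = 4.4567.
u_2 = a_2 − 4.4567·q_1 = (-2.3448, 0.6897, -2.4828).
‖u_2‖ = 3.4840, so q_2 = (-0.6730, 0.1980, -0.7126).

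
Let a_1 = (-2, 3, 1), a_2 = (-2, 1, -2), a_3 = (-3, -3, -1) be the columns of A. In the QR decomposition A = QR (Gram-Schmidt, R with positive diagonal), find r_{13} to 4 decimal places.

r_{13} = -1.0690

a_1 = (-2, 3, 1); ‖a_1‖ = 3.7417, so q_1 = (-0.5345, 0.8018, 0.2673).
r_{13} = q_1·a_3 = -1.0690.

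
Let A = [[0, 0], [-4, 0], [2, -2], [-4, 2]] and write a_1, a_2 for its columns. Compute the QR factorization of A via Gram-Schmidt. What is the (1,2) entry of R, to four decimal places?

r_{12} = -2.0000

a_1 = (0, -4, 2, -4); ‖a_1‖ = 6.0000, so e_1 = (0.0000, -0.6667, 0.3333, -0.6667).
r_{12} = e_1·a_2 = -2.0000.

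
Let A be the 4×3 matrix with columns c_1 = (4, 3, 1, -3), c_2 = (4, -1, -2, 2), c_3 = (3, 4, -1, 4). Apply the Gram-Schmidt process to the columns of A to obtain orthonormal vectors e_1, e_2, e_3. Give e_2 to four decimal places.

c_1 = (4, 3, 1, -3); ‖c_1‖ = 5.9161, so e_1 = (0.6761, 0.5071, 0.1690, -0.5071).
e_1·c_2 = 0.6761·4 + 0.5071·(-1) + 0.1690·(-2) + (-0.5071)·2 = 0.8452.
u_2 = c_2 − 0.8452·e_1 = (3.4286, -1.4286, -2.1429, 2.4286).
‖u_2‖ = 4.9281, so e_2 = (0.6957, -0.2899, -0.4348, 0.4928).

e_2 = (0.6957, -0.2899, -0.4348, 0.4928)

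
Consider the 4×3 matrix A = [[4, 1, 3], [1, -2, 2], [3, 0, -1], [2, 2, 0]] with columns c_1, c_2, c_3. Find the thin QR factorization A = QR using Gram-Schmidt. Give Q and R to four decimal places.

Q = [[0.7303, 0.0716, 0.5491], [0.1826, -0.7877, 0.2484], [0.5477, -0.2148, -0.7975], [0.3651, 0.5729, -0.0261]], R = [[5.4772, 1.0954, 2.0083], [0.0000, 2.7928, -1.1458], [0.0000, 0.0000, 2.9417]]

q_1 = c_1/‖c_1‖ = (4, 1, 3, 2)/5.4772 = (0.7303, 0.1826, 0.5477, 0.3651).
r_{12} = q_1·c_2 = 1.0954.
u_2 = c_2 − 1.0954·q_1 = (0.2000, -2.2000, -0.6000, 1.6000).
‖u_2‖ = 2.7928, so q_2 = (0.0716, -0.7877, -0.2148, 0.5729).
r_{13} = q_1·c_3 = 2.0083; r_{23} = q_2·c_3 = -1.1458.
u_3 = c_3 − 2.0083·q_1 + 1.1458·q_2 = (1.6154, 0.7308, -2.3462, -0.0769).
‖u_3‖ = 2.9417, so q_3 = (0.5491, 0.2484, -0.7975, -0.0261).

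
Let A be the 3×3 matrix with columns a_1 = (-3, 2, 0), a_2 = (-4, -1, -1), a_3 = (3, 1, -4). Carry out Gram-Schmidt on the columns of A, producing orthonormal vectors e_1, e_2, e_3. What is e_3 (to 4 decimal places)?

e_3 = (0.1728, 0.2592, -0.9503)

a_1 = (-3, 2, 0); ‖a_1‖ = 3.6056, so e_1 = (-0.8321, 0.5547, 0.0000).
e_1·a_2 = (-0.8321)·(-4) + 0.5547·(-1) + 0.0000·(-1) = 2.7735.
u_2 = a_2 − 2.7735·e_1 = (-1.6923, -2.5385, -1.0000).
‖u_2‖ = 3.2106, so e_2 = (-0.5271, -0.7907, -0.3115).
e_1·a_3 = (-0.8321)·3 + 0.5547·1 + 0.0000·(-4) = -1.9415; e_2·a_3 = (-0.5271)·3 + (-0.7907)·1 + (-0.3115)·(-4) = -1.1261.
u_3 = a_3 + 1.9415·e_1 + 1.1261·e_2 = (0.7910, 1.1866, -4.3507).
‖u_3‖ = 4.5785, so e_3 = (0.1728, 0.2592, -0.9503).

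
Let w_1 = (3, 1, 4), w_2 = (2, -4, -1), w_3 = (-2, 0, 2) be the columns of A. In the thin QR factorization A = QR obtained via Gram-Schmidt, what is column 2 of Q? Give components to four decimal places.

w_1 = (3, 1, 4); ‖w_1‖ = 5.0990, so q_1 = (0.5883, 0.1961, 0.7845).
q_1·w_2 = 0.5883·2 + 0.1961·(-4) + 0.7845·(-1) = -0.3922.
u_2 = w_2 + 0.3922·q_1 = (2.2308, -3.9231, -0.6923).
‖u_2‖ = 4.5658, so q_2 = (0.4886, -0.8592, -0.1516).

q_2 = (0.4886, -0.8592, -0.1516)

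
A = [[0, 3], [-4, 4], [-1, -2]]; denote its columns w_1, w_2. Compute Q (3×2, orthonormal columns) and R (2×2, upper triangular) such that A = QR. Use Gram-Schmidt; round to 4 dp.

Q = [[0.0000, 0.7177], [-0.9701, 0.1689], [-0.2425, -0.6755]], R = [[4.1231, -3.3955], [0.0000, 4.1798]]

e_1 = w_1/‖w_1‖ = (0, -4, -1)/4.1231 = (0.0000, -0.9701, -0.2425).
r_{12} = e_1·w_2 = -3.3955.
u_2 = w_2 + 3.3955·e_1 = (3.0000, 0.7059, -2.8235).
‖u_2‖ = 4.1798, so e_2 = (0.7177, 0.1689, -0.6755).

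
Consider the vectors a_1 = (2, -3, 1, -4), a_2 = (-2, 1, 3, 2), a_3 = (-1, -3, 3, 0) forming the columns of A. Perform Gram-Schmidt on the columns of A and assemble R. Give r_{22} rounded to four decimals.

r_{22} = 3.6332

q_1 = a_1/‖a_1‖ = (2, -3, 1, -4)/5.4772 = (0.3651, -0.5477, 0.1826, -0.7303).
r_{12} = q_1·a_2 = -2.1909.
u_2 = a_2 + 2.1909·q_1 = (-1.2000, -0.2000, 3.4000, 0.4000).
r_{22} = ‖u_2‖ = 3.6332.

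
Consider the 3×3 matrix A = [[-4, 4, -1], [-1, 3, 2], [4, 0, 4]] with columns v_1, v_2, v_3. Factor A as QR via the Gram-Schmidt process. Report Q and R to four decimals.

Q = [[-0.6963, 0.4526, -0.5571], [-0.1741, 0.6465, 0.7428], [0.6963, 0.6142, -0.3714]], R = [[5.7446, -3.3075, 3.1334], [0.0000, 3.7497, 3.2972], [0.0000, 0.0000, 0.5571]]

v_1 = (-4, -1, 4); ‖v_1‖ = 5.7446, so q_1 = (-0.6963, -0.1741, 0.6963).
q_1·v_2 = (-0.6963)·4 + (-0.1741)·3 + 0.6963·0 = -3.3075.
u_2 = v_2 + 3.3075·q_1 = (1.6970, 2.4242, 2.3030).
‖u_2‖ = 3.7497, so q_2 = (0.4526, 0.6465, 0.6142).
q_1·v_3 = (-0.6963)·(-1) + (-0.1741)·2 + 0.6963·4 = 3.1334; q_2·v_3 = 0.4526·(-1) + 0.6465·2 + 0.6142·4 = 3.2972.
u_3 = v_3 − 3.1334·q_1 − 3.2972·q_2 = (-0.3103, 0.4138, -0.2069).
‖u_3‖ = 0.5571, so q_3 = (-0.5571, 0.7428, -0.3714).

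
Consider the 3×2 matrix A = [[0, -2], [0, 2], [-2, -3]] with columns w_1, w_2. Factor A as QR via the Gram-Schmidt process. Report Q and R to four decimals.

Q = [[0.0000, -0.7071], [0.0000, 0.7071], [-1.0000, 0.0000]], R = [[2.0000, 3.0000], [0.0000, 2.8284]]

q_1 = w_1/‖w_1‖ = (0, 0, -2)/2.0000 = (0.0000, 0.0000, -1.0000).
r_{12} = q_1·w_2 = 3.0000.
u_2 = w_2 − 3.0000·q_1 = (-2.0000, 2.0000, 0.0000).
‖u_2‖ = 2.8284, so q_2 = (-0.7071, 0.7071, 0.0000).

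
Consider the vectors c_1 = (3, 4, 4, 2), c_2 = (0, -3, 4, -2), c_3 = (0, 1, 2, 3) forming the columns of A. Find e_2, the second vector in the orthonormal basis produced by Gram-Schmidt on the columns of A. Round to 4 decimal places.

c_1 = (3, 4, 4, 2); ‖c_1‖ = 6.7082, so e_1 = (0.4472, 0.5963, 0.5963, 0.2981).
e_1·c_2 = 0.4472·0 + 0.5963·(-3) + 0.5963·4 + 0.2981·(-2) = 0.0000.
u_2 = c_2 + 0.0000·e_1 = (0.0000, -3.0000, 4.0000, -2.0000).
‖u_2‖ = 5.3852, so e_2 = (0.0000, -0.5571, 0.7428, -0.3714).

e_2 = (0.0000, -0.5571, 0.7428, -0.3714)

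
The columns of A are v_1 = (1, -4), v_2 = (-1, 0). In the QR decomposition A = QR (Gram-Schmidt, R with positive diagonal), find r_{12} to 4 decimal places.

v_1 = (1, -4); ‖v_1‖ = 4.1231, so e_1 = (0.2425, -0.9701).
r_{12} = e_1·v_2 = -0.2425.

r_{12} = -0.2425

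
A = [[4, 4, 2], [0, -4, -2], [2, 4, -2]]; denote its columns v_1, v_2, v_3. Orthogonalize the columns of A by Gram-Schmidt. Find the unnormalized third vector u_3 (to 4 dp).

v_1 = (4, 0, 2); ‖v_1‖ = 4.4721, so q_1 = (0.8944, 0.0000, 0.4472).
q_1·v_2 = 0.8944·4 + 0.0000·(-4) + 0.4472·4 = 5.3666.
u_2 = v_2 − 5.3666·q_1 = (-0.8000, -4.0000, 1.6000).
‖u_2‖ = 4.3818, so q_2 = (-0.1826, -0.9129, 0.3651).
q_1·v_3 = 0.8944·2 + 0.0000·(-2) + 0.4472·(-2) = 0.8944; q_2·v_3 = (-0.1826)·2 + (-0.9129)·(-2) + 0.3651·(-2) = 0.7303.
u_3 = v_3 − 0.8944·q_1 − 0.7303·q_2 = (1.3333, -1.3333, -2.6667).

u_3 = (1.3333, -1.3333, -2.6667)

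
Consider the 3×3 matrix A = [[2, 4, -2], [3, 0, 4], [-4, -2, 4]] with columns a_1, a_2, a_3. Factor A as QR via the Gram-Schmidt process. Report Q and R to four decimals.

e_1 = a_1/‖a_1‖ = (2, 3, -4)/5.3852 = (0.3714, 0.5571, -0.7428).
r_{12} = e_1·a_2 = 2.9711.
u_2 = a_2 − 2.9711·e_1 = (2.8966, -1.6552, 0.2069).
‖u_2‖ = 3.3425, so e_2 = (0.8666, -0.4952, 0.0619).
r_{13} = e_1·a_3 = -1.4856; r_{23} = e_2·a_3 = -3.4663.
u_3 = a_3 + 1.4856·e_1 + 3.4663·e_2 = (1.5556, 3.1111, 3.1111).
‖u_3‖ = 4.6667, so e_3 = (0.3333, 0.6667, 0.6667).

Q = [[0.3714, 0.8666, 0.3333], [0.5571, -0.4952, 0.6667], [-0.7428, 0.0619, 0.6667]], R = [[5.3852, 2.9711, -1.4856], [0.0000, 3.3425, -3.4663], [0.0000, 0.0000, 4.6667]]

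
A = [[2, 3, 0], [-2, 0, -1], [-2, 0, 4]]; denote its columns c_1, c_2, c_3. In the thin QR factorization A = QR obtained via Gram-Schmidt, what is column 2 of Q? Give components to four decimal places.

e_2 = (0.8165, 0.4082, 0.4082)

c_1 = (2, -2, -2); ‖c_1‖ = 3.4641, so e_1 = (0.5774, -0.5774, -0.5774).
e_1·c_2 = 0.5774·3 + (-0.5774)·0 + (-0.5774)·0 = 1.7321.
u_2 = c_2 − 1.7321·e_1 = (2.0000, 1.0000, 1.0000).
‖u_2‖ = 2.4495, so e_2 = (0.8165, 0.4082, 0.4082).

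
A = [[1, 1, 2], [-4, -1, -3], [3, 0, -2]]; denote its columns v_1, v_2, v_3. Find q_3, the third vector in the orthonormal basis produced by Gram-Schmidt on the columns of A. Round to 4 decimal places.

q_3 = (-0.5774, -0.5774, -0.5774)

v_1 = (1, -4, 3); ‖v_1‖ = 5.0990, so q_1 = (0.1961, -0.7845, 0.5883).
q_1·v_2 = 0.1961·1 + (-0.7845)·(-1) + 0.5883·0 = 0.9806.
u_2 = v_2 − 0.9806·q_1 = (0.8077, -0.2308, -0.5769).
‖u_2‖ = 1.0190, so q_2 = (0.7926, -0.2265, -0.5661).
q_1·v_3 = 0.1961·2 + (-0.7845)·(-3) + 0.5883·(-2) = 1.5689; q_2·v_3 = 0.7926·2 + (-0.2265)·(-3) + (-0.5661)·(-2) = 3.3968.
u_3 = v_3 − 1.5689·q_1 − 3.3968·q_2 = (-1.0000, -1.0000, -1.0000).
‖u_3‖ = 1.7321, so q_3 = (-0.5774, -0.5774, -0.5774).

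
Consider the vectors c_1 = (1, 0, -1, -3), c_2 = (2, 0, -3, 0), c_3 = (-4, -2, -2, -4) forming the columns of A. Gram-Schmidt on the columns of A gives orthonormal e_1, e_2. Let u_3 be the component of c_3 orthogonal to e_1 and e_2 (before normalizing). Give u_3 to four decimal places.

c_1 = (1, 0, -1, -3); ‖c_1‖ = 3.3166, so e_1 = (0.3015, 0.0000, -0.3015, -0.9045).
e_1·c_2 = 0.3015·2 + 0.0000·0 + (-0.3015)·(-3) + (-0.9045)·0 = 1.5076.
u_2 = c_2 − 1.5076·e_1 = (1.5455, 0.0000, -2.5455, 1.3636).
‖u_2‖ = 3.2753, so e_2 = (0.4719, 0.0000, -0.7772, 0.4163).
e_1·c_3 = 0.3015·(-4) + 0.0000·(-2) + (-0.3015)·(-2) + (-0.9045)·(-4) = 3.0151; e_2·c_3 = 0.4719·(-4) + 0.0000·(-2) + (-0.7772)·(-2) + 0.4163·(-4) = -1.9985.
u_3 = c_3 − 3.0151·e_1 + 1.9985·e_2 = (-3.9661, -2.0000, -2.6441, -0.4407).

u_3 = (-3.9661, -2.0000, -2.6441, -0.4407)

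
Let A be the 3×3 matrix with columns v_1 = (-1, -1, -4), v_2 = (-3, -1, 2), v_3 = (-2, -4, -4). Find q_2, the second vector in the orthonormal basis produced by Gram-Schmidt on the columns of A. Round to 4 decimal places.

q_1 = v_1/‖v_1‖ = (-1, -1, -4)/4.2426 = (-0.2357, -0.2357, -0.9428).
r_{12} = q_1·v_2 = -0.9428.
u_2 = v_2 + 0.9428·q_1 = (-3.2222, -1.2222, 1.1111).
‖u_2‖ = 3.6209, so q_2 = (-0.8899, -0.3375, 0.3069).

q_2 = (-0.8899, -0.3375, 0.3069)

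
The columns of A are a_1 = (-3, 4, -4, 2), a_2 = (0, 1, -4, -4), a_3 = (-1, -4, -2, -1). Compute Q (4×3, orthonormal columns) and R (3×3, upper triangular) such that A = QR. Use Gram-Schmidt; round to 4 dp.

a_1 = (-3, 4, -4, 2); ‖a_1‖ = 6.7082, so q_1 = (-0.4472, 0.5963, -0.5963, 0.2981).
q_1·a_2 = (-0.4472)·0 + 0.5963·1 + (-0.5963)·(-4) + 0.2981·(-4) = 1.7889.
u_2 = a_2 − 1.7889·q_1 = (0.8000, -0.0667, -2.9333, -4.5333).
‖u_2‖ = 5.4589, so q_2 = (0.1465, -0.0122, -0.5373, -0.8304).
q_1·a_3 = (-0.4472)·(-1) + 0.5963·(-4) + (-0.5963)·(-2) + 0.2981·(-1) = -1.0435; q_2·a_3 = 0.1465·(-1) + (-0.0122)·(-4) + (-0.5373)·(-2) + (-0.8304)·(-1) = 1.8074.
u_3 = a_3 + 1.0435·q_1 − 1.8074·q_2 = (-1.7315, -3.3557, -1.6510, 0.8121).
‖u_3‖ = 4.2005, so q_3 = (-0.4122, -0.7989, -0.3930, 0.1933).

Q = [[-0.4472, 0.1465, -0.4122], [0.5963, -0.0122, -0.7989], [-0.5963, -0.5373, -0.3930], [0.2981, -0.8304, 0.1933]], R = [[6.7082, 1.7889, -1.0435], [0.0000, 5.4589, 1.8074], [0.0000, 0.0000, 4.2005]]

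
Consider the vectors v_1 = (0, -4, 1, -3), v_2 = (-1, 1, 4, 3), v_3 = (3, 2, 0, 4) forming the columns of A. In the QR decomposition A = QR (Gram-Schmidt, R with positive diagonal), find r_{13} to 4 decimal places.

v_1 = (0, -4, 1, -3); ‖v_1‖ = 5.0990, so e_1 = (0.0000, -0.7845, 0.1961, -0.5883).
r_{13} = e_1·v_3 = -3.9223.

r_{13} = -3.9223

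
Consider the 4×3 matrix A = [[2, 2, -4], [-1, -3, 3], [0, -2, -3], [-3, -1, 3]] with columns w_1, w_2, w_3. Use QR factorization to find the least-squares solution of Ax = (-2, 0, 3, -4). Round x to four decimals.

x = (1.2153, -1.0766, -0.0876)

w_1 = (2, -1, 0, -3); ‖w_1‖ = 3.7417, so q_1 = (0.5345, -0.2673, 0.0000, -0.8018).
q_1·w_2 = 0.5345·2 + (-0.2673)·(-3) + 0.0000·(-2) + (-0.8018)·(-1) = 2.6726.
u_2 = w_2 − 2.6726·q_1 = (0.5714, -2.2857, -2.0000, 1.1429).
‖u_2‖ = 3.2950, so q_2 = (0.1734, -0.6937, -0.6070, 0.3468).
q_1·w_3 = 0.5345·(-4) + (-0.2673)·3 + 0.0000·(-3) + (-0.8018)·3 = -5.3452; q_2·w_3 = 0.1734·(-4) + (-0.6937)·3 + (-0.6070)·(-3) + 0.3468·3 = 0.0867.
u_3 = w_3 + 5.3452·q_1 − 0.0867·q_2 = (-1.1579, 1.6316, -2.9474, -1.3158).
‖u_3‖ = 3.7975, so q_3 = (-0.3049, 0.4296, -0.7761, -0.3465).
Qᵀb = (2.1381, -3.5552, -0.3326).
Back-substitute: x_3 = -0.3326/3.7975 = -0.0876.
x_2 = (-3.5552 − 0.0867·(-0.0876))/3.2950 = -1.0766.
x_1 = (2.1381 − 2.6726·(-1.0766) + 5.3452·(-0.0876))/3.7417 = 1.2153.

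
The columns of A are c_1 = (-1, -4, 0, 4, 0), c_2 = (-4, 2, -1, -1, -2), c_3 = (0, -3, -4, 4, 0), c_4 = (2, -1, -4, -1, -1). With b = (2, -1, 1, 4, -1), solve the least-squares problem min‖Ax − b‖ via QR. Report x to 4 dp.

x = (0.1186, -0.4233, 0.3561, -0.3641)

e_1 = c_1/‖c_1‖ = (-1, -4, 0, 4, 0)/5.7446 = (-0.1741, -0.6963, 0.0000, 0.6963, 0.0000).
r_{12} = e_1·c_2 = -1.3926.
u_2 = c_2 + 1.3926·e_1 = (-4.2424, 1.0303, -1.0000, -0.0303, -2.0000).
‖u_2‖ = 4.9052, so e_2 = (-0.8649, 0.2100, -0.2039, -0.0062, -0.4077).
r_{13} = e_1·c_3 = 4.8742; r_{23} = e_2·c_3 = 0.1606.
u_3 = c_3 − 4.8742·e_1 − 0.1606·e_2 = (0.9874, 0.3602, -3.9673, 0.6071, 0.0655).
‖u_3‖ = 4.1493, so e_3 = (0.2380, 0.0868, -0.9561, 0.1463, 0.0158).
r_{14} = e_1·c_4 = -0.3482; r_{24} = e_2·c_4 = -0.7104; r_{34} = e_3·c_4 = 4.0516.
u_4 = c_4 + 0.3482·e_1 + 0.7104·e_2 − 4.0516·e_3 = (0.3608, -1.4449, -0.2710, -1.3547, -1.3536).
‖u_4‖ = 2.4411, so e_4 = (0.1478, -0.5919, -0.1110, -0.5550, -0.5545).
Qᵀb = (3.1334, -1.7607, 0.0024, -0.8889).
Back-substitute: x_4 = -0.8889/2.4411 = -0.3641.
x_3 = (0.0024 − 4.0516·(-0.3641))/4.1493 = 0.3561.
x_2 = (-1.7607 − 0.1606·0.3561 + 0.7104·(-0.3641))/4.9052 = -0.4233.
x_1 = (3.1334 + 1.3926·(-0.4233) − 4.8742·0.3561 + 0.3482·(-0.3641))/5.7446 = 0.1186.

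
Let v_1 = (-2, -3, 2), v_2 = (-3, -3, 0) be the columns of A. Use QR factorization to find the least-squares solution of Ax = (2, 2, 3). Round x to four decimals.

q_1 = v_1/‖v_1‖ = (-2, -3, 2)/4.1231 = (-0.4851, -0.7276, 0.4851).
r_{12} = q_1·v_2 = 3.6380.
u_2 = v_2 − 3.6380·q_1 = (-1.2353, -0.3529, -1.7647).
‖u_2‖ = 2.1828, so q_2 = (-0.5659, -0.1617, -0.8085).
Qᵀb = (-0.9701, -3.8806).
Back-substitute: x_2 = -3.8806/2.1828 = -1.7778.
x_1 = (-0.9701 − 3.6380·(-1.7778))/4.1231 = 1.3333.

x = (1.3333, -1.7778)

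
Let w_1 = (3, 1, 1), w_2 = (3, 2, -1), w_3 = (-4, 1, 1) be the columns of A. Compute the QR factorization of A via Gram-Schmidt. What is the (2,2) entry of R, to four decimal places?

r_{22} = 2.2156

w_1 = (3, 1, 1); ‖w_1‖ = 3.3166, so q_1 = (0.9045, 0.3015, 0.3015).
q_1·w_2 = 0.9045·3 + 0.3015·2 + 0.3015·(-1) = 3.0151.
u_2 = w_2 − 3.0151·q_1 = (0.2727, 1.0909, -1.9091).
r_{22} = ‖u_2‖ = 2.2156.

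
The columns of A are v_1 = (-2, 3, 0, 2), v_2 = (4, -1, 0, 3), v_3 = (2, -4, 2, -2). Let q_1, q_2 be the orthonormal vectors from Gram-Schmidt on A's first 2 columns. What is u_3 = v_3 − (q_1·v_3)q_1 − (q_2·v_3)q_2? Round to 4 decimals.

q_1 = v_1/‖v_1‖ = (-2, 3, 0, 2)/4.1231 = (-0.4851, 0.7276, 0.0000, 0.4851).
r_{12} = q_1·v_2 = -1.2127.
u_2 = v_2 + 1.2127·q_1 = (3.4118, -0.1176, 0.0000, 3.5882).
‖u_2‖ = 4.9527, so q_2 = (0.6889, -0.0238, 0.0000, 0.7245).
r_{13} = q_1·v_3 = -4.8507; r_{23} = q_2·v_3 = 0.0238.
u_3 = v_3 + 4.8507·q_1 − 0.0238·q_2 = (-0.3693, -0.4700, 2.0000, 0.3357).

u_3 = (-0.3693, -0.4700, 2.0000, 0.3357)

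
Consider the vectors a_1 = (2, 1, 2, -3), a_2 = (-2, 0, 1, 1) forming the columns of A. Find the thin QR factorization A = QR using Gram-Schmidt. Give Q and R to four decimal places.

Q = [[0.4714, -0.6727], [0.2357, 0.1294], [0.4714, 0.7244], [-0.7071, 0.0776]], R = [[4.2426, -1.1785], [0.0000, 2.1473]]

a_1 = (2, 1, 2, -3); ‖a_1‖ = 4.2426, so q_1 = (0.4714, 0.2357, 0.4714, -0.7071).
q_1·a_2 = 0.4714·(-2) + 0.2357·0 + 0.4714·1 + (-0.7071)·1 = -1.1785.
u_2 = a_2 + 1.1785·q_1 = (-1.4444, 0.2778, 1.5556, 0.1667).
‖u_2‖ = 2.1473, so q_2 = (-0.6727, 0.1294, 0.7244, 0.0776).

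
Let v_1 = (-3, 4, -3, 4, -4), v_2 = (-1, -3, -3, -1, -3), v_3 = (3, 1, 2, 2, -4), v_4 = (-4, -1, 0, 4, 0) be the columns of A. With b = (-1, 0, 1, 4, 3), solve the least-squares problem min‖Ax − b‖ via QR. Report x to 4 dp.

e_1 = v_1/‖v_1‖ = (-3, 4, -3, 4, -4)/8.1240 = (-0.3693, 0.4924, -0.3693, 0.4924, -0.4924).
r_{12} = e_1·v_2 = 0.9847.
u_2 = v_2 − 0.9847·e_1 = (-0.6364, -3.4848, -2.6364, -1.4848, -2.5152).
‖u_2‖ = 5.2944, so e_2 = (-0.1202, -0.6582, -0.4980, -0.2805, -0.4751).
r_{13} = e_1·v_3 = 1.6002; r_{23} = e_2·v_3 = -0.6754.
u_3 = v_3 − 1.6002·e_1 + 0.6754·e_2 = (3.5097, -0.2324, 2.2546, 1.0227, -3.5330).
‖u_3‖ = 5.5663, so e_3 = (0.6305, -0.0418, 0.4050, 0.1837, -0.6347).
r_{14} = e_1·v_4 = 2.9542; r_{24} = e_2·v_4 = 0.0172; r_{34} = e_3·v_4 = -1.7455.
u_4 = v_4 − 2.9542·e_1 − 0.0172·e_2 + 1.7455·e_3 = (-1.8065, -2.5161, 1.8065, 2.8710, 0.3548).
‖u_4‖ = 4.6071, so e_4 = (-0.3921, -0.5461, 0.3921, 0.6232, 0.0770).
Qᵀb = (0.4924, -2.9248, -1.3947, 3.5079).
Back-substitute: x_4 = 3.5079/4.6071 = 0.7614.
x_3 = (-1.3947 + 1.7455·0.7614)/5.5663 = -0.0118.
x_2 = (-2.9248 + 0.6754·(-0.0118) − 0.0172·0.7614)/5.2944 = -0.5564.
x_1 = (0.4924 − 0.9847·(-0.5564) − 1.6002·(-0.0118) − 2.9542·0.7614)/8.1240 = -0.1465.

x = (-0.1465, -0.5564, -0.0118, 0.7614)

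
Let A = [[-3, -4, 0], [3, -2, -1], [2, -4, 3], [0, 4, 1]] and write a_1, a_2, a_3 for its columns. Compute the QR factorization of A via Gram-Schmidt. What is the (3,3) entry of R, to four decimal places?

a_1 = (-3, 3, 2, 0); ‖a_1‖ = 4.6904, so q_1 = (-0.6396, 0.6396, 0.4264, 0.0000).
q_1·a_2 = (-0.6396)·(-4) + 0.6396·(-2) + 0.4264·(-4) + 0.0000·4 = -0.4264.
u_2 = a_2 + 0.4264·q_1 = (-4.2727, -1.7273, -3.8182, 4.0000).
‖u_2‖ = 7.1985, so q_2 = (-0.5936, -0.2399, -0.5304, 0.5557).
q_1·a_3 = (-0.6396)·0 + 0.6396·(-1) + 0.4264·3 + 0.0000·1 = 0.6396; q_2·a_3 = (-0.5936)·0 + (-0.2399)·(-1) + (-0.5304)·3 + 0.5557·1 = -0.7956.
u_3 = a_3 − 0.6396·q_1 + 0.7956·q_2 = (-0.0632, -1.6000, 2.3053, 1.4421).
r_{33} = ‖u_3‖ = 3.1556.

r_{33} = 3.1556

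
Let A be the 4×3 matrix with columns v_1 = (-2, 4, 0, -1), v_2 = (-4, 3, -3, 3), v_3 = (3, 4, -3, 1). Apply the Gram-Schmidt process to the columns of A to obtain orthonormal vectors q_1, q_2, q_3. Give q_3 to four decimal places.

q_3 = (0.7694, 0.4216, -0.4565, 0.1477)

q_1 = v_1/‖v_1‖ = (-2, 4, 0, -1)/4.5826 = (-0.4364, 0.8729, 0.0000, -0.2182).
r_{12} = q_1·v_2 = 3.7097.
u_2 = v_2 − 3.7097·q_1 = (-2.3810, -0.2381, -3.0000, 3.8095).
‖u_2‖ = 5.4072, so q_2 = (-0.4403, -0.0440, -0.5548, 0.7045).
r_{13} = q_1·v_3 = 1.9640; r_{23} = q_2·v_3 = 0.8718.
u_3 = v_3 − 1.9640·q_1 − 0.8718·q_2 = (4.2410, 2.3241, -2.5163, 0.8143).
‖u_3‖ = 5.5121, so q_3 = (0.7694, 0.4216, -0.4565, 0.1477).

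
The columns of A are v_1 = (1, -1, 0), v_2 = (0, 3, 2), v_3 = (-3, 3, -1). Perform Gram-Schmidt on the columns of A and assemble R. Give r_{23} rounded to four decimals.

r_{23} = -0.6860

v_1 = (1, -1, 0); ‖v_1‖ = 1.4142, so e_1 = (0.7071, -0.7071, 0.0000).
e_1·v_2 = 0.7071·0 + (-0.7071)·3 + 0.0000·2 = -2.1213.
u_2 = v_2 + 2.1213·e_1 = (1.5000, 1.5000, 2.0000).
‖u_2‖ = 2.9155, so e_2 = (0.5145, 0.5145, 0.6860).
r_{23} = e_2·v_3 = -0.6860.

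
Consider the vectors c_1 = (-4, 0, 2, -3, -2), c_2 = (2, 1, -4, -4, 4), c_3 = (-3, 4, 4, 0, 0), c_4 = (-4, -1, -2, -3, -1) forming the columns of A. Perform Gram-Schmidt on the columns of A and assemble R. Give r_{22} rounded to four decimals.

q_1 = c_1/‖c_1‖ = (-4, 0, 2, -3, -2)/5.7446 = (-0.6963, 0.0000, 0.3482, -0.5222, -0.3482).
r_{12} = q_1·c_2 = -2.0889.
u_2 = c_2 + 2.0889·q_1 = (0.5455, 1.0000, -3.2727, -5.0909, 3.2727).
r_{22} = ‖u_2‖ = 6.9740.

r_{22} = 6.9740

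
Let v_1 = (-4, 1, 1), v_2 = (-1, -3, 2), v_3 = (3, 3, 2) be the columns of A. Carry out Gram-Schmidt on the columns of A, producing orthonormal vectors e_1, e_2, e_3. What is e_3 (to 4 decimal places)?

e_3 = (0.3208, 0.4491, 0.8340)

v_1 = (-4, 1, 1); ‖v_1‖ = 4.2426, so e_1 = (-0.9428, 0.2357, 0.2357).
e_1·v_2 = (-0.9428)·(-1) + 0.2357·(-3) + 0.2357·2 = 0.7071.
u_2 = v_2 − 0.7071·e_1 = (-0.3333, -3.1667, 1.8333).
‖u_2‖ = 3.6742, so e_2 = (-0.0907, -0.8619, 0.4990).
e_1·v_3 = (-0.9428)·3 + 0.2357·3 + 0.2357·2 = -1.6499; e_2·v_3 = (-0.0907)·3 + (-0.8619)·3 + 0.4990·2 = -1.8598.
u_3 = v_3 + 1.6499·e_1 + 1.8598·e_2 = (1.2757, 1.7860, 3.3169).
‖u_3‖ = 3.9773, so e_3 = (0.3208, 0.4491, 0.8340).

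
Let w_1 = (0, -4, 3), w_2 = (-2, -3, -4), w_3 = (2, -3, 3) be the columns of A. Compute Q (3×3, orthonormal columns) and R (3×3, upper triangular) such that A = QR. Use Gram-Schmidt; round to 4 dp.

Q = [[0.0000, -0.3714, 0.9285], [-0.8000, -0.5571, -0.2228], [0.6000, -0.7428, -0.2971]], R = [[5.0000, 0.0000, 4.2000], [0.0000, 5.3852, -1.2999], [0.0000, 0.0000, 1.6341]]

q_1 = w_1/‖w_1‖ = (0, -4, 3)/5.0000 = (0.0000, -0.8000, 0.6000).
r_{12} = q_1·w_2 = 0.0000.
u_2 = w_2 − 0.0000·q_1 = (-2.0000, -3.0000, -4.0000).
‖u_2‖ = 5.3852, so q_2 = (-0.3714, -0.5571, -0.7428).
r_{13} = q_1·w_3 = 4.2000; r_{23} = q_2·w_3 = -1.2999.
u_3 = w_3 − 4.2000·q_1 + 1.2999·q_2 = (1.5172, -0.3641, -0.4855).
‖u_3‖ = 1.6341, so q_3 = (0.9285, -0.2228, -0.2971).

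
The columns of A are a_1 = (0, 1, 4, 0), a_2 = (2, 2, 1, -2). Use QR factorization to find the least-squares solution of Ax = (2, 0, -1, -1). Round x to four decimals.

x = (-0.4432, 0.5892)

q_1 = a_1/‖a_1‖ = (0, 1, 4, 0)/4.1231 = (0.0000, 0.2425, 0.9701, 0.0000).
r_{12} = q_1·a_2 = 1.4552.
u_2 = a_2 − 1.4552·q_1 = (2.0000, 1.6471, -0.4118, -2.0000).
‖u_2‖ = 3.2988, so q_2 = (0.6063, 0.4993, -0.1248, -0.6063).
Qᵀb = (-0.9701, 1.9436).
Back-substitute: x_2 = 1.9436/3.2988 = 0.5892.
x_1 = (-0.9701 − 1.4552·0.5892)/4.1231 = -0.4432.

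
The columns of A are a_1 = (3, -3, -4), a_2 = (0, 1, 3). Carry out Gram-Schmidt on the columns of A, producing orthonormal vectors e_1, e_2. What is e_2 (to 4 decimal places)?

e_2 = (0.7197, -0.1759, 0.6717)

a_1 = (3, -3, -4); ‖a_1‖ = 5.8310, so e_1 = (0.5145, -0.5145, -0.6860).
e_1·a_2 = 0.5145·0 + (-0.5145)·1 + (-0.6860)·3 = -2.5725.
u_2 = a_2 + 2.5725·e_1 = (1.3235, -0.3235, 1.2353).
‖u_2‖ = 1.8391, so e_2 = (0.7197, -0.1759, 0.6717).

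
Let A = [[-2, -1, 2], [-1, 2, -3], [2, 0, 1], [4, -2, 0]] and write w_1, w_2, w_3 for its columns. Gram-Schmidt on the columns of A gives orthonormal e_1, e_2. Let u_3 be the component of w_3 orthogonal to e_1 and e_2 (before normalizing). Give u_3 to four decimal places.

u_3 = (0.1242, -0.9565, 1.6832, -1.0186)

w_1 = (-2, -1, 2, 4); ‖w_1‖ = 5.0000, so e_1 = (-0.4000, -0.2000, 0.4000, 0.8000).
e_1·w_2 = (-0.4000)·(-1) + (-0.2000)·2 + 0.4000·0 + 0.8000·(-2) = -1.6000.
u_2 = w_2 + 1.6000·e_1 = (-1.6400, 1.6800, 0.6400, -0.7200).
‖u_2‖ = 2.5377, so e_2 = (-0.6463, 0.6620, 0.2522, -0.2837).
e_1·w_3 = (-0.4000)·2 + (-0.2000)·(-3) + 0.4000·1 + 0.8000·0 = 0.2000; e_2·w_3 = (-0.6463)·2 + 0.6620·(-3) + 0.2522·1 + (-0.2837)·0 = -3.0263.
u_3 = w_3 − 0.2000·e_1 + 3.0263·e_2 = (0.1242, -0.9565, 1.6832, -1.0186).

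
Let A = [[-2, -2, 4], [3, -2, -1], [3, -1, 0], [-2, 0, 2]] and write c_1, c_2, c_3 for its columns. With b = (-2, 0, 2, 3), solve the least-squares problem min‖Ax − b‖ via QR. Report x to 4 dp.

x = (1.2727, 1.8182, 1.3333)

c_1 = (-2, 3, 3, -2); ‖c_1‖ = 5.0990, so e_1 = (-0.3922, 0.5883, 0.5883, -0.3922).
e_1·c_2 = (-0.3922)·(-2) + 0.5883·(-2) + 0.5883·(-1) + (-0.3922)·0 = -0.9806.
u_2 = c_2 + 0.9806·e_1 = (-2.3846, -1.4231, -0.4231, -0.3846).
‖u_2‖ = 2.8352, so e_2 = (-0.8411, -0.5019, -0.1492, -0.1357).
e_1·c_3 = (-0.3922)·4 + 0.5883·(-1) + 0.5883·0 + (-0.3922)·2 = -2.9417; e_2·c_3 = (-0.8411)·4 + (-0.5019)·(-1) + (-0.1492)·0 + (-0.1357)·2 = -3.1337.
u_3 = c_3 + 2.9417·e_1 + 3.1337·e_2 = (0.2105, -0.8421, 1.2632, 0.4211).
‖u_3‖ = 1.5894, so e_3 = (0.1325, -0.5298, 0.7947, 0.2649).
Qᵀb = (0.7845, 0.9767, 2.1193).
Back-substitute: x_3 = 2.1193/1.5894 = 1.3333.
x_2 = (0.9767 + 3.1337·1.3333)/2.8352 = 1.8182.
x_1 = (0.7845 + 0.9806·1.8182 + 2.9417·1.3333)/5.0990 = 1.2727.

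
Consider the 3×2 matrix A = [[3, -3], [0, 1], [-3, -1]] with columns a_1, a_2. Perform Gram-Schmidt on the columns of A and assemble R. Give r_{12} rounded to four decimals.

a_1 = (3, 0, -3); ‖a_1‖ = 4.2426, so e_1 = (0.7071, 0.0000, -0.7071).
r_{12} = e_1·a_2 = -1.4142.

r_{12} = -1.4142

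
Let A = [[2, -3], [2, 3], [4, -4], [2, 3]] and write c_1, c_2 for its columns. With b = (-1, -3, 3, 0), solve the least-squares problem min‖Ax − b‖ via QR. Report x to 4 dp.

x = (-0.0072, -0.4203)

c_1 = (2, 2, 4, 2); ‖c_1‖ = 5.2915, so e_1 = (0.3780, 0.3780, 0.7559, 0.3780).
e_1·c_2 = 0.3780·(-3) + 0.3780·3 + 0.7559·(-4) + 0.3780·3 = -1.8898.
u_2 = c_2 + 1.8898·e_1 = (-2.2857, 3.7143, -2.5714, 3.7143).
‖u_2‖ = 6.2792, so e_2 = (-0.3640, 0.5915, -0.4095, 0.5915).
Qᵀb = (0.7559, -2.6391).
Back-substitute: x_2 = -2.6391/6.2792 = -0.4203.
x_1 = (0.7559 + 1.8898·(-0.4203))/5.2915 = -0.0072.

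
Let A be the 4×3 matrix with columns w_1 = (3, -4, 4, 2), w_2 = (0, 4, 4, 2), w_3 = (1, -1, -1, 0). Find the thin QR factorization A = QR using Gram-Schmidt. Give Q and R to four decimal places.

Q = [[0.4472, -0.0447, 0.7856], [-0.5963, 0.7295, 0.2946], [0.5963, 0.6104, -0.4486], [0.2981, 0.3052, 0.3079]], R = [[6.7082, 0.5963, 0.4472], [0.0000, 5.9703, -1.3846], [0.0000, 0.0000, 0.9396]]

w_1 = (3, -4, 4, 2); ‖w_1‖ = 6.7082, so e_1 = (0.4472, -0.5963, 0.5963, 0.2981).
e_1·w_2 = 0.4472·0 + (-0.5963)·4 + 0.5963·4 + 0.2981·2 = 0.5963.
u_2 = w_2 − 0.5963·e_1 = (-0.2667, 4.3556, 3.6444, 1.8222).
‖u_2‖ = 5.9703, so e_2 = (-0.0447, 0.7295, 0.6104, 0.3052).
e_1·w_3 = 0.4472·1 + (-0.5963)·(-1) + 0.5963·(-1) + 0.2981·0 = 0.4472; e_2·w_3 = (-0.0447)·1 + 0.7295·(-1) + 0.6104·(-1) + 0.3052·0 = -1.3846.
u_3 = w_3 − 0.4472·e_1 + 1.3846·e_2 = (0.7382, 0.2768, -0.4214, 0.2893).
‖u_3‖ = 0.9396, so e_3 = (0.7856, 0.2946, -0.4486, 0.3079).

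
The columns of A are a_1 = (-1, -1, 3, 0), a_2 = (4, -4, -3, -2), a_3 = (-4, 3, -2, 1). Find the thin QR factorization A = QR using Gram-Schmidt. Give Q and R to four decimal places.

Q = [[-0.3015, 0.5186, -0.7998], [-0.3015, -0.7854, -0.4041], [0.9045, -0.0889, -0.4013], [0.0000, -0.3260, -0.1895]], R = [[3.3166, -2.7136, -1.5076], [0.0000, 6.1348, -4.5789], [0.0000, 0.0000, 2.6002]]

a_1 = (-1, -1, 3, 0); ‖a_1‖ = 3.3166, so q_1 = (-0.3015, -0.3015, 0.9045, 0.0000).
q_1·a_2 = (-0.3015)·4 + (-0.3015)·(-4) + 0.9045·(-3) + 0.0000·(-2) = -2.7136.
u_2 = a_2 + 2.7136·q_1 = (3.1818, -4.8182, -0.5455, -2.0000).
‖u_2‖ = 6.1348, so q_2 = (0.5186, -0.7854, -0.0889, -0.3260).
q_1·a_3 = (-0.3015)·(-4) + (-0.3015)·3 + 0.9045·(-2) + 0.0000·1 = -1.5076; q_2·a_3 = 0.5186·(-4) + (-0.7854)·3 + (-0.0889)·(-2) + (-0.3260)·1 = -4.5789.
u_3 = a_3 + 1.5076·q_1 + 4.5789·q_2 = (-2.0797, -1.0507, -1.0435, -0.4928).
‖u_3‖ = 2.6002, so q_3 = (-0.7998, -0.4041, -0.4013, -0.1895).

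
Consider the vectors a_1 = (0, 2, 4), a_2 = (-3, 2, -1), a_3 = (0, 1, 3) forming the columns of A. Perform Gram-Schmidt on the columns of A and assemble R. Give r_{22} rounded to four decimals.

r_{22} = 3.7417

q_1 = a_1/‖a_1‖ = (0, 2, 4)/4.4721 = (0.0000, 0.4472, 0.8944).
r_{12} = q_1·a_2 = 0.0000.
u_2 = a_2 + 0.0000·q_1 = (-3.0000, 2.0000, -1.0000).
r_{22} = ‖u_2‖ = 3.7417.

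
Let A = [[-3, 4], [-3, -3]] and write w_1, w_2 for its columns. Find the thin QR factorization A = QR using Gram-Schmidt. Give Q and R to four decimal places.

Q = [[-0.7071, 0.7071], [-0.7071, -0.7071]], R = [[4.2426, -0.7071], [0.0000, 4.9497]]

e_1 = w_1/‖w_1‖ = (-3, -3)/4.2426 = (-0.7071, -0.7071).
r_{12} = e_1·w_2 = -0.7071.
u_2 = w_2 + 0.7071·e_1 = (3.5000, -3.5000).
‖u_2‖ = 4.9497, so e_2 = (0.7071, -0.7071).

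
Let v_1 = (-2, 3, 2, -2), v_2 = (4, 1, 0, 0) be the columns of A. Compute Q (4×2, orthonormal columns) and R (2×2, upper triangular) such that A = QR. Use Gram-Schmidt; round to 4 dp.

e_1 = v_1/‖v_1‖ = (-2, 3, 2, -2)/4.5826 = (-0.4364, 0.6547, 0.4364, -0.4364).
r_{12} = e_1·v_2 = -1.0911.
u_2 = v_2 + 1.0911·e_1 = (3.5238, 1.7143, 0.4762, -0.4762).
‖u_2‖ = 3.9761, so e_2 = (0.8862, 0.4311, 0.1198, -0.1198).

Q = [[-0.4364, 0.8862], [0.6547, 0.4311], [0.4364, 0.1198], [-0.4364, -0.1198]], R = [[4.5826, -1.0911], [0.0000, 3.9761]]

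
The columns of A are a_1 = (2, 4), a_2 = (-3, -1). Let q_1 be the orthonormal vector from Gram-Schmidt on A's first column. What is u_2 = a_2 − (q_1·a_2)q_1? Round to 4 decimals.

a_1 = (2, 4); ‖a_1‖ = 4.4721, so q_1 = (0.4472, 0.8944).
q_1·a_2 = 0.4472·(-3) + 0.8944·(-1) = -2.2361.
u_2 = a_2 + 2.2361·q_1 = (-2.0000, 1.0000).

u_2 = (-2.0000, 1.0000)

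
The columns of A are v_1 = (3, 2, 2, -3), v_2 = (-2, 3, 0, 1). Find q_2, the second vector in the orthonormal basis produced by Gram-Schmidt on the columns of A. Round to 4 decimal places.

q_2 = (-0.4476, 0.8743, 0.0625, 0.1769)

q_1 = v_1/‖v_1‖ = (3, 2, 2, -3)/5.0990 = (0.5883, 0.3922, 0.3922, -0.5883).
r_{12} = q_1·v_2 = -0.5883.
u_2 = v_2 + 0.5883·q_1 = (-1.6538, 3.2308, 0.2308, 0.6538).
‖u_2‖ = 3.6951, so q_2 = (-0.4476, 0.8743, 0.0625, 0.1769).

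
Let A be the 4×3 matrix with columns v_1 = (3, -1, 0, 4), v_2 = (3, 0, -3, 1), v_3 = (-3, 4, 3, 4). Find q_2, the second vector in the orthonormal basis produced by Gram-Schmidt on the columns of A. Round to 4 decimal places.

v_1 = (3, -1, 0, 4); ‖v_1‖ = 5.0990, so q_1 = (0.5883, -0.1961, 0.0000, 0.7845).
q_1·v_2 = 0.5883·3 + (-0.1961)·0 + 0.0000·(-3) + 0.7845·1 = 2.5495.
u_2 = v_2 − 2.5495·q_1 = (1.5000, 0.5000, -3.0000, -1.0000).
‖u_2‖ = 3.5355, so q_2 = (0.4243, 0.1414, -0.8485, -0.2828).

q_2 = (0.4243, 0.1414, -0.8485, -0.2828)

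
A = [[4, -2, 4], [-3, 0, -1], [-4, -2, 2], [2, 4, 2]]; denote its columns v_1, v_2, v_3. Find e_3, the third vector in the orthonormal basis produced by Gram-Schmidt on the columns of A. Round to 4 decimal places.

e_1 = v_1/‖v_1‖ = (4, -3, -4, 2)/6.7082 = (0.5963, -0.4472, -0.5963, 0.2981).
r_{12} = e_1·v_2 = 1.1926.
u_2 = v_2 − 1.1926·e_1 = (-2.7111, 0.5333, -1.2889, 3.6444).
‖u_2‖ = 4.7516, so e_2 = (-0.5706, 0.1122, -0.2713, 0.7670).
r_{13} = e_1·v_3 = 2.2361; r_{23} = e_2·v_3 = -1.4030.
u_3 = v_3 − 2.2361·e_1 + 1.4030·e_2 = (1.8661, 0.1575, 2.9528, 2.4094).
‖u_3‖ = 4.2464, so e_3 = (0.4395, 0.0371, 0.6954, 0.5674).

e_3 = (0.4395, 0.0371, 0.6954, 0.5674)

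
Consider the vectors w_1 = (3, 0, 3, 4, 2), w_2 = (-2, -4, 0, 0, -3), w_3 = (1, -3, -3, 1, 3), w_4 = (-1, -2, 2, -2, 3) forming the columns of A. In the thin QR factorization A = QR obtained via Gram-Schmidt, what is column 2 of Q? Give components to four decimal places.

e_2 = (-0.2096, -0.7967, 0.1887, 0.2516, -0.4717)

w_1 = (3, 0, 3, 4, 2); ‖w_1‖ = 6.1644, so e_1 = (0.4867, 0.0000, 0.4867, 0.6489, 0.3244).
e_1·w_2 = 0.4867·(-2) + 0.0000·(-4) + 0.4867·0 + 0.6489·0 + 0.3244·(-3) = -1.9467.
u_2 = w_2 + 1.9467·e_1 = (-1.0526, -4.0000, 0.9474, 1.2632, -2.3684).
‖u_2‖ = 5.0210, so e_2 = (-0.2096, -0.7967, 0.1887, 0.2516, -0.4717).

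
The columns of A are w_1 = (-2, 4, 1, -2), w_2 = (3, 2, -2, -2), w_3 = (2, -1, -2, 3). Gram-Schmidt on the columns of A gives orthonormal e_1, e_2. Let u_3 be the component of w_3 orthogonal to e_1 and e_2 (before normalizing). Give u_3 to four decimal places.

e_1 = w_1/‖w_1‖ = (-2, 4, 1, -2)/5.0000 = (-0.4000, 0.8000, 0.2000, -0.4000).
r_{12} = e_1·w_2 = 0.8000.
u_2 = w_2 − 0.8000·e_1 = (3.3200, 1.3600, -2.1600, -1.6800).
‖u_2‖ = 4.5122, so e_2 = (0.7358, 0.3014, -0.4787, -0.3723).
r_{13} = e_1·w_3 = -3.2000; r_{23} = e_2·w_3 = 1.0106.
u_3 = w_3 + 3.2000·e_1 − 1.0106·e_2 = (-0.0236, 1.2554, -0.8762, 2.0963).

u_3 = (-0.0236, 1.2554, -0.8762, 2.0963)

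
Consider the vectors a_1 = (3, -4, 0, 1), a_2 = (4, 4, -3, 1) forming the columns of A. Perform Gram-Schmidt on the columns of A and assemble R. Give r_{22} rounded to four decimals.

r_{22} = 6.4540

q_1 = a_1/‖a_1‖ = (3, -4, 0, 1)/5.0990 = (0.5883, -0.7845, 0.0000, 0.1961).
r_{12} = q_1·a_2 = -0.5883.
u_2 = a_2 + 0.5883·q_1 = (4.3462, 3.5385, -3.0000, 1.1154).
r_{22} = ‖u_2‖ = 6.4540.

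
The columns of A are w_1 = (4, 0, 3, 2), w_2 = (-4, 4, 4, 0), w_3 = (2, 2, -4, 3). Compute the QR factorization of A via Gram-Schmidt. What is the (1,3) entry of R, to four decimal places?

r_{13} = 0.3714

w_1 = (4, 0, 3, 2); ‖w_1‖ = 5.3852, so e_1 = (0.7428, 0.0000, 0.5571, 0.3714).
r_{13} = e_1·w_3 = 0.3714.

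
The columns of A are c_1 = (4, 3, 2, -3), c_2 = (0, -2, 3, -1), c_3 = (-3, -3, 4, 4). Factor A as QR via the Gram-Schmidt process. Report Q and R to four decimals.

e_1 = c_1/‖c_1‖ = (4, 3, 2, -3)/6.1644 = (0.6489, 0.4867, 0.3244, -0.4867).
r_{12} = e_1·c_2 = 0.4867.
u_2 = c_2 − 0.4867·e_1 = (-0.3158, -2.2368, 2.8421, -0.7632).
‖u_2‖ = 3.7099, so e_2 = (-0.0851, -0.6029, 0.7661, -0.2057).
r_{13} = e_1·c_3 = -4.0555; r_{23} = e_2·c_3 = 4.3057.
u_3 = c_3 + 4.0555·e_1 − 4.3057·e_2 = (-0.0019, 1.5698, 2.0172, 2.9120).
‖u_3‖ = 3.8747, so e_3 = (-0.0005, 0.4051, 0.5206, 0.7516).

Q = [[0.6489, -0.0851, -0.0005], [0.4867, -0.6029, 0.4051], [0.3244, 0.7661, 0.5206], [-0.4867, -0.2057, 0.7516]], R = [[6.1644, 0.4867, -4.0555], [0.0000, 3.7099, 4.3057], [0.0000, 0.0000, 3.8747]]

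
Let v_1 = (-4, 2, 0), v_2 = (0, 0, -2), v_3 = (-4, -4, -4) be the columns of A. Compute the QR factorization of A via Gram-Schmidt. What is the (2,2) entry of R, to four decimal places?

q_1 = v_1/‖v_1‖ = (-4, 2, 0)/4.4721 = (-0.8944, 0.4472, 0.0000).
r_{12} = q_1·v_2 = 0.0000.
u_2 = v_2 + 0.0000·q_1 = (0.0000, 0.0000, -2.0000).
r_{22} = ‖u_2‖ = 2.0000.

r_{22} = 2.0000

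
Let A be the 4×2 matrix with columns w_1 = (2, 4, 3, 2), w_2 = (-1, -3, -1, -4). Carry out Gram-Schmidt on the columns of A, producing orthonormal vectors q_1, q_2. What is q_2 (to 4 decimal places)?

q_2 = (0.1814, 0.0107, 0.4483, -0.8752)

w_1 = (2, 4, 3, 2); ‖w_1‖ = 5.7446, so q_1 = (0.3482, 0.6963, 0.5222, 0.3482).
q_1·w_2 = 0.3482·(-1) + 0.6963·(-3) + 0.5222·(-1) + 0.3482·(-4) = -4.3519.
u_2 = w_2 + 4.3519·q_1 = (0.5152, 0.0303, 1.2727, -2.4848).
‖u_2‖ = 2.8391, so q_2 = (0.1814, 0.0107, 0.4483, -0.8752).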